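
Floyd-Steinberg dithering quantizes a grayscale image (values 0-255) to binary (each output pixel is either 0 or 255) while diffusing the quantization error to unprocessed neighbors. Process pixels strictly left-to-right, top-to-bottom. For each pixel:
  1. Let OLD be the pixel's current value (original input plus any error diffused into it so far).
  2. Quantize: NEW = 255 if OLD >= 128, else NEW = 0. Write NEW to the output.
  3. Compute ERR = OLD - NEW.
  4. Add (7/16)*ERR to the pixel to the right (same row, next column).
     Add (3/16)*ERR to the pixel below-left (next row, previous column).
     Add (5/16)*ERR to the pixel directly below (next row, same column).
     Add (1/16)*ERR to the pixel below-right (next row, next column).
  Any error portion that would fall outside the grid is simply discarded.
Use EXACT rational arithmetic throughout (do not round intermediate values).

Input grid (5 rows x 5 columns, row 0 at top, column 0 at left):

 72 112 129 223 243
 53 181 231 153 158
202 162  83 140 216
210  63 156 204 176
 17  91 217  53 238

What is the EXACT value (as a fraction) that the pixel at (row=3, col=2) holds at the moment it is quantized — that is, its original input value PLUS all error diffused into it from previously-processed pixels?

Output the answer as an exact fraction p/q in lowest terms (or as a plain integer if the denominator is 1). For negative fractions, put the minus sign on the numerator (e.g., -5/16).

Answer: 118369193257/536870912

Derivation:
(0,0): OLD=72 → NEW=0, ERR=72
(0,1): OLD=287/2 → NEW=255, ERR=-223/2
(0,2): OLD=2567/32 → NEW=0, ERR=2567/32
(0,3): OLD=132145/512 → NEW=255, ERR=1585/512
(0,4): OLD=2001751/8192 → NEW=255, ERR=-87209/8192
(1,0): OLD=1747/32 → NEW=0, ERR=1747/32
(1,1): OLD=48533/256 → NEW=255, ERR=-16747/256
(1,2): OLD=1810921/8192 → NEW=255, ERR=-278039/8192
(1,3): OLD=4657517/32768 → NEW=255, ERR=-3698323/32768
(1,4): OLD=55306503/524288 → NEW=0, ERR=55306503/524288
(2,0): OLD=847031/4096 → NEW=255, ERR=-197449/4096
(2,1): OLD=15402973/131072 → NEW=0, ERR=15402973/131072
(2,2): OLD=206686967/2097152 → NEW=0, ERR=206686967/2097152
(2,3): OLD=5553465941/33554432 → NEW=255, ERR=-3002914219/33554432
(2,4): OLD=108854715667/536870912 → NEW=255, ERR=-28047366893/536870912
(3,0): OLD=455018999/2097152 → NEW=255, ERR=-79754761/2097152
(3,1): OLD=1653425371/16777216 → NEW=0, ERR=1653425371/16777216
(3,2): OLD=118369193257/536870912 → NEW=255, ERR=-18532889303/536870912
Target (3,2): original=156, with diffused error = 118369193257/536870912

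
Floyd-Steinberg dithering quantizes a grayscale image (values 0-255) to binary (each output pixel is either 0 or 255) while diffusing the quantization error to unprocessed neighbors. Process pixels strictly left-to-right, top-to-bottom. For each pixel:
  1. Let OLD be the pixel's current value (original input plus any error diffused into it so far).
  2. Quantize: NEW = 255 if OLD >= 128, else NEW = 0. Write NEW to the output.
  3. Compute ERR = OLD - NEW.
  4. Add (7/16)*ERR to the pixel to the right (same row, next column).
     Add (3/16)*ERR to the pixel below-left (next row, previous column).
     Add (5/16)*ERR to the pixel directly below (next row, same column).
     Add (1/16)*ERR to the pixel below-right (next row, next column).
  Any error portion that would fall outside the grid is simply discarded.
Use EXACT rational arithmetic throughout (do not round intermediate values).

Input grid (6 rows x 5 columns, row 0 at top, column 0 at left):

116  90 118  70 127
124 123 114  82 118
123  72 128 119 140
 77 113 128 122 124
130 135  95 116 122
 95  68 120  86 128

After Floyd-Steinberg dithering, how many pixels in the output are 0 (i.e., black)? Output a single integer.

Answer: 17

Derivation:
(0,0): OLD=116 → NEW=0, ERR=116
(0,1): OLD=563/4 → NEW=255, ERR=-457/4
(0,2): OLD=4353/64 → NEW=0, ERR=4353/64
(0,3): OLD=102151/1024 → NEW=0, ERR=102151/1024
(0,4): OLD=2795825/16384 → NEW=255, ERR=-1382095/16384
(1,0): OLD=8885/64 → NEW=255, ERR=-7435/64
(1,1): OLD=28915/512 → NEW=0, ERR=28915/512
(1,2): OLD=2810287/16384 → NEW=255, ERR=-1367633/16384
(1,3): OLD=4265635/65536 → NEW=0, ERR=4265635/65536
(1,4): OLD=132487177/1048576 → NEW=0, ERR=132487177/1048576
(2,0): OLD=796961/8192 → NEW=0, ERR=796961/8192
(2,1): OLD=28651963/262144 → NEW=0, ERR=28651963/262144
(2,2): OLD=694016113/4194304 → NEW=255, ERR=-375531407/4194304
(2,3): OLD=7961970243/67108864 → NEW=0, ERR=7961970243/67108864
(2,4): OLD=252821553941/1073741824 → NEW=255, ERR=-20982611179/1073741824
(3,0): OLD=536431057/4194304 → NEW=0, ERR=536431057/4194304
(3,1): OLD=6455962941/33554432 → NEW=255, ERR=-2100417219/33554432
(3,2): OLD=109211413103/1073741824 → NEW=0, ERR=109211413103/1073741824
(3,3): OLD=417287209735/2147483648 → NEW=255, ERR=-130321120505/2147483648
(3,4): OLD=3393316650083/34359738368 → NEW=0, ERR=3393316650083/34359738368
(4,0): OLD=84949209183/536870912 → NEW=255, ERR=-51952873377/536870912
(4,1): OLD=1720835947423/17179869184 → NEW=0, ERR=1720835947423/17179869184
(4,2): OLD=42693045331633/274877906944 → NEW=255, ERR=-27400820939087/274877906944
(4,3): OLD=344359852947615/4398046511104 → NEW=0, ERR=344359852947615/4398046511104
(4,4): OLD=12900330761567193/70368744177664 → NEW=255, ERR=-5043699003737127/70368744177664
(5,0): OLD=22963449261629/274877906944 → NEW=0, ERR=22963449261629/274877906944
(5,1): OLD=244337924697015/2199023255552 → NEW=0, ERR=244337924697015/2199023255552
(5,2): OLD=11146528133334063/70368744177664 → NEW=255, ERR=-6797501631970257/70368744177664
(5,3): OLD=13661990407216353/281474976710656 → NEW=0, ERR=13661990407216353/281474976710656
(5,4): OLD=593259735667842779/4503599627370496 → NEW=255, ERR=-555158169311633701/4503599627370496
Output grid:
  Row 0: .#..#  (3 black, running=3)
  Row 1: #.#..  (3 black, running=6)
  Row 2: ..#.#  (3 black, running=9)
  Row 3: .#.#.  (3 black, running=12)
  Row 4: #.#.#  (2 black, running=14)
  Row 5: ..#.#  (3 black, running=17)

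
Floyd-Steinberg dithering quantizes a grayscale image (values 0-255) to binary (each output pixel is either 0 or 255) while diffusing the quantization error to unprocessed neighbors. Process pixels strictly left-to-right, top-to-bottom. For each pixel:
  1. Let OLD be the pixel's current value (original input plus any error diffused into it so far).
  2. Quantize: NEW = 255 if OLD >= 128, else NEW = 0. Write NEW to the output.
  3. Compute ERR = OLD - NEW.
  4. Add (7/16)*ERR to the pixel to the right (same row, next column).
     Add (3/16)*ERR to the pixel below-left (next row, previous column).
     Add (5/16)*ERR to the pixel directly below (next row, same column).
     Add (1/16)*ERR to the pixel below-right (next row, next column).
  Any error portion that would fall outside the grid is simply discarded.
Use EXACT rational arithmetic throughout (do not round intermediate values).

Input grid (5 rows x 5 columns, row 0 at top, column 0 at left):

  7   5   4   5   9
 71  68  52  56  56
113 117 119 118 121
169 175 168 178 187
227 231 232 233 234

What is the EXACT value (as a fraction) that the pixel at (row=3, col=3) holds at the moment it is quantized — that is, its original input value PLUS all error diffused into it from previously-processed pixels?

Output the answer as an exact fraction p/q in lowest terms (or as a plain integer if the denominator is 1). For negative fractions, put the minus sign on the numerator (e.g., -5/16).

(0,0): OLD=7 → NEW=0, ERR=7
(0,1): OLD=129/16 → NEW=0, ERR=129/16
(0,2): OLD=1927/256 → NEW=0, ERR=1927/256
(0,3): OLD=33969/4096 → NEW=0, ERR=33969/4096
(0,4): OLD=827607/65536 → NEW=0, ERR=827607/65536
(1,0): OLD=19123/256 → NEW=0, ERR=19123/256
(1,1): OLD=215141/2048 → NEW=0, ERR=215141/2048
(1,2): OLD=6708937/65536 → NEW=0, ERR=6708937/65536
(1,3): OLD=27844117/262144 → NEW=0, ERR=27844117/262144
(1,4): OLD=448515999/4194304 → NEW=0, ERR=448515999/4194304
(2,0): OLD=5113127/32768 → NEW=255, ERR=-3242713/32768
(2,1): OLD=136730269/1048576 → NEW=255, ERR=-130656611/1048576
(2,2): OLD=2062888983/16777216 → NEW=0, ERR=2062888983/16777216
(2,3): OLD=62125403989/268435456 → NEW=255, ERR=-6325637291/268435456
(2,4): OLD=647449077267/4294967296 → NEW=255, ERR=-447767583213/4294967296
(3,0): OLD=1924545591/16777216 → NEW=0, ERR=1924545591/16777216
(3,1): OLD=27261946475/134217728 → NEW=255, ERR=-6963574165/134217728
(3,2): OLD=736670581769/4294967296 → NEW=255, ERR=-358546078711/4294967296
(3,3): OLD=1050123769345/8589934592 → NEW=0, ERR=1050123769345/8589934592
Target (3,3): original=178, with diffused error = 1050123769345/8589934592

Answer: 1050123769345/8589934592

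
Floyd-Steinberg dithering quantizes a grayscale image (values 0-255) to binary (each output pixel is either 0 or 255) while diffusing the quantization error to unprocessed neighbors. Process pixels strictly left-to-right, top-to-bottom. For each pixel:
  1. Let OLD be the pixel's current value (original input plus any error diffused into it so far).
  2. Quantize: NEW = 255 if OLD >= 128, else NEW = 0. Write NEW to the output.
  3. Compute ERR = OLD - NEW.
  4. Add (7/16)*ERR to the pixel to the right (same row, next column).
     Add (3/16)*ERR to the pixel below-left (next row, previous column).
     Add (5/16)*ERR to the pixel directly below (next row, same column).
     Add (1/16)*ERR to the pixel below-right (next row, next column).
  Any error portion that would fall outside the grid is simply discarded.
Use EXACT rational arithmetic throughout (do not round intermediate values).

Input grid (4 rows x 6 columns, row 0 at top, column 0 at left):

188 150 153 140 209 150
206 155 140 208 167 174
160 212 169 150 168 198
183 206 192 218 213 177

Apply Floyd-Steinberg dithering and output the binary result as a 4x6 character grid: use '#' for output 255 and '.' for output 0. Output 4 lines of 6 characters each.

(0,0): OLD=188 → NEW=255, ERR=-67
(0,1): OLD=1931/16 → NEW=0, ERR=1931/16
(0,2): OLD=52685/256 → NEW=255, ERR=-12595/256
(0,3): OLD=485275/4096 → NEW=0, ERR=485275/4096
(0,4): OLD=17093949/65536 → NEW=255, ERR=382269/65536
(0,5): OLD=159962283/1048576 → NEW=255, ERR=-107424597/1048576
(1,0): OLD=53169/256 → NEW=255, ERR=-12111/256
(1,1): OLD=324823/2048 → NEW=255, ERR=-197417/2048
(1,2): OLD=7353763/65536 → NEW=0, ERR=7353763/65536
(1,3): OLD=76581159/262144 → NEW=255, ERR=9734439/262144
(1,4): OLD=2906897493/16777216 → NEW=255, ERR=-1371292587/16777216
(1,5): OLD=28612614339/268435456 → NEW=0, ERR=28612614339/268435456
(2,0): OLD=4166189/32768 → NEW=0, ERR=4166189/32768
(2,1): OLD=267998911/1048576 → NEW=255, ERR=612031/1048576
(2,2): OLD=3443670525/16777216 → NEW=255, ERR=-834519555/16777216
(2,3): OLD=17653693781/134217728 → NEW=255, ERR=-16571826859/134217728
(2,4): OLD=475651431295/4294967296 → NEW=0, ERR=475651431295/4294967296
(2,5): OLD=18873974657641/68719476736 → NEW=255, ERR=1350508089961/68719476736
(3,0): OLD=3738656861/16777216 → NEW=255, ERR=-539533219/16777216
(3,1): OLD=25599731993/134217728 → NEW=255, ERR=-8625788647/134217728
(3,2): OLD=134459208539/1073741824 → NEW=0, ERR=134459208539/1073741824
(3,3): OLD=17307528757905/68719476736 → NEW=255, ERR=-215937809775/68719476736
(3,4): OLD=133151637734769/549755813888 → NEW=255, ERR=-7036094806671/549755813888
(3,5): OLD=1622559508088319/8796093022208 → NEW=255, ERR=-620444212574721/8796093022208
Row 0: #.#.##
Row 1: ##.##.
Row 2: .###.#
Row 3: ##.###

Answer: #.#.##
##.##.
.###.#
##.###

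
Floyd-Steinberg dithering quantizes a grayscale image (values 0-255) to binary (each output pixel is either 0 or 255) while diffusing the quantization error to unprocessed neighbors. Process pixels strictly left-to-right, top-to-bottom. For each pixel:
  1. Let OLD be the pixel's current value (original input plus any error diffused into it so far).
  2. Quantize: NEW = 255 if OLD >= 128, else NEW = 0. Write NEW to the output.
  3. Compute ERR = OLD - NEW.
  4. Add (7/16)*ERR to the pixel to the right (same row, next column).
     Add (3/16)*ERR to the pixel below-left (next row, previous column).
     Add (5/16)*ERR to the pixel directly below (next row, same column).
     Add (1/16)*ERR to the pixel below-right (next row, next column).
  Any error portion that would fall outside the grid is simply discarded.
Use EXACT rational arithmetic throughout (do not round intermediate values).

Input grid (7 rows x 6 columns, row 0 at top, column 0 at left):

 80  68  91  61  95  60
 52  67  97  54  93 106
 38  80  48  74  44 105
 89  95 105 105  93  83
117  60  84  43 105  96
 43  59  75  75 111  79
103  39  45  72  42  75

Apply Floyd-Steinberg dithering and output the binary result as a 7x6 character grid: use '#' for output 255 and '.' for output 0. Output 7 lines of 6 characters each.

(0,0): OLD=80 → NEW=0, ERR=80
(0,1): OLD=103 → NEW=0, ERR=103
(0,2): OLD=2177/16 → NEW=255, ERR=-1903/16
(0,3): OLD=2295/256 → NEW=0, ERR=2295/256
(0,4): OLD=405185/4096 → NEW=0, ERR=405185/4096
(0,5): OLD=6768455/65536 → NEW=0, ERR=6768455/65536
(1,0): OLD=1541/16 → NEW=0, ERR=1541/16
(1,1): OLD=15875/128 → NEW=0, ERR=15875/128
(1,2): OLD=500575/4096 → NEW=0, ERR=500575/4096
(1,3): OLD=1988739/16384 → NEW=0, ERR=1988739/16384
(1,4): OLD=206509945/1048576 → NEW=255, ERR=-60876935/1048576
(1,5): OLD=1997450111/16777216 → NEW=0, ERR=1997450111/16777216
(2,0): OLD=187089/2048 → NEW=0, ERR=187089/2048
(2,1): OLD=12298347/65536 → NEW=255, ERR=-4413333/65536
(2,2): OLD=91477185/1048576 → NEW=0, ERR=91477185/1048576
(2,3): OLD=1231883577/8388608 → NEW=255, ERR=-907211463/8388608
(2,4): OLD=2268863851/268435456 → NEW=0, ERR=2268863851/268435456
(2,5): OLD=611065126557/4294967296 → NEW=255, ERR=-484151533923/4294967296
(3,0): OLD=110017505/1048576 → NEW=0, ERR=110017505/1048576
(3,1): OLD=1190556269/8388608 → NEW=255, ERR=-948538771/8388608
(3,2): OLD=3912818215/67108864 → NEW=0, ERR=3912818215/67108864
(3,3): OLD=445601392933/4294967296 → NEW=0, ERR=445601392933/4294967296
(3,4): OLD=3887341662117/34359738368 → NEW=0, ERR=3887341662117/34359738368
(3,5): OLD=53765477403531/549755813888 → NEW=0, ERR=53765477403531/549755813888
(4,0): OLD=17258558063/134217728 → NEW=255, ERR=-16966962577/134217728
(4,1): OLD=-28243670909/2147483648 → NEW=0, ERR=-28243670909/2147483648
(4,2): OLD=7480278809945/68719476736 → NEW=0, ERR=7480278809945/68719476736
(4,3): OLD=162619838923485/1099511627776 → NEW=255, ERR=-117755626159395/1099511627776
(4,4): OLD=2081531638498669/17592186044416 → NEW=0, ERR=2081531638498669/17592186044416
(4,5): OLD=52185114549282523/281474976710656 → NEW=255, ERR=-19591004511934757/281474976710656
(5,0): OLD=35380730937/34359738368 → NEW=0, ERR=35380730937/34359738368
(5,1): OLD=74601280516873/1099511627776 → NEW=0, ERR=74601280516873/1099511627776
(5,2): OLD=1036158791880659/8796093022208 → NEW=0, ERR=1036158791880659/8796093022208
(5,3): OLD=34355942537718753/281474976710656 → NEW=0, ERR=34355942537718753/281474976710656
(5,4): OLD=102249404206180057/562949953421312 → NEW=255, ERR=-41302833916254503/562949953421312
(5,5): OLD=293147871023366685/9007199254740992 → NEW=0, ERR=293147871023366685/9007199254740992
(6,0): OLD=2041459921075387/17592186044416 → NEW=0, ERR=2041459921075387/17592186044416
(6,1): OLD=37470913666116831/281474976710656 → NEW=255, ERR=-34305205395100449/281474976710656
(6,2): OLD=62619176898087591/1125899906842624 → NEW=0, ERR=62619176898087591/1125899906842624
(6,3): OLD=2307301103586888379/18014398509481984 → NEW=255, ERR=-2286370516331017541/18014398509481984
(6,4): OLD=-6549703693991749717/288230376151711744 → NEW=0, ERR=-6549703693991749717/288230376151711744
(6,5): OLD=325785133922728208845/4611686018427387904 → NEW=0, ERR=325785133922728208845/4611686018427387904
Row 0: ..#...
Row 1: ....#.
Row 2: .#.#.#
Row 3: .#....
Row 4: #..#.#
Row 5: ....#.
Row 6: .#.#..

Answer: ..#...
....#.
.#.#.#
.#....
#..#.#
....#.
.#.#..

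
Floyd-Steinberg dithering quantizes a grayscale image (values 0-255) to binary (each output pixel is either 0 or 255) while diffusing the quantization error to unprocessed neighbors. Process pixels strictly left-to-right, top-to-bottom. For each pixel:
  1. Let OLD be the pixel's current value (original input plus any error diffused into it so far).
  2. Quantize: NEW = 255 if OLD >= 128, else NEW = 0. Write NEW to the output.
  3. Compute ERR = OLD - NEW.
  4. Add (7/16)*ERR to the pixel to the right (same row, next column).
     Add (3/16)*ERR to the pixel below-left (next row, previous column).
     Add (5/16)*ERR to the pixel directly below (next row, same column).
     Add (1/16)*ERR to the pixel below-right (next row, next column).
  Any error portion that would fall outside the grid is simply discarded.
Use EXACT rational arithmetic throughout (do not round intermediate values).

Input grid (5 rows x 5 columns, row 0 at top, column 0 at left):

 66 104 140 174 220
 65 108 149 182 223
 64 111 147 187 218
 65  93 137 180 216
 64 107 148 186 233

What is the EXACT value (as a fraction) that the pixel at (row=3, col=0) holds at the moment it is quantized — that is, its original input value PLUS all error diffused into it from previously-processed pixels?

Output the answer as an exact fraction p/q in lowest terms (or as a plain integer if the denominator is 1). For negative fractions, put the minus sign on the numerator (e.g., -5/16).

(0,0): OLD=66 → NEW=0, ERR=66
(0,1): OLD=1063/8 → NEW=255, ERR=-977/8
(0,2): OLD=11081/128 → NEW=0, ERR=11081/128
(0,3): OLD=433919/2048 → NEW=255, ERR=-88321/2048
(0,4): OLD=6590713/32768 → NEW=255, ERR=-1765127/32768
(1,0): OLD=8029/128 → NEW=0, ERR=8029/128
(1,1): OLD=120459/1024 → NEW=0, ERR=120459/1024
(1,2): OLD=6940263/32768 → NEW=255, ERR=-1415577/32768
(1,3): OLD=18996763/131072 → NEW=255, ERR=-14426597/131072
(1,4): OLD=325723633/2097152 → NEW=255, ERR=-209050127/2097152
(2,0): OLD=1731113/16384 → NEW=0, ERR=1731113/16384
(2,1): OLD=99513683/524288 → NEW=255, ERR=-34179757/524288
(2,2): OLD=769176761/8388608 → NEW=0, ERR=769176761/8388608
(2,3): OLD=22995452187/134217728 → NEW=255, ERR=-11230068453/134217728
(2,4): OLD=307872080125/2147483648 → NEW=255, ERR=-239736250115/2147483648
(3,0): OLD=719698329/8388608 → NEW=0, ERR=719698329/8388608
Target (3,0): original=65, with diffused error = 719698329/8388608

Answer: 719698329/8388608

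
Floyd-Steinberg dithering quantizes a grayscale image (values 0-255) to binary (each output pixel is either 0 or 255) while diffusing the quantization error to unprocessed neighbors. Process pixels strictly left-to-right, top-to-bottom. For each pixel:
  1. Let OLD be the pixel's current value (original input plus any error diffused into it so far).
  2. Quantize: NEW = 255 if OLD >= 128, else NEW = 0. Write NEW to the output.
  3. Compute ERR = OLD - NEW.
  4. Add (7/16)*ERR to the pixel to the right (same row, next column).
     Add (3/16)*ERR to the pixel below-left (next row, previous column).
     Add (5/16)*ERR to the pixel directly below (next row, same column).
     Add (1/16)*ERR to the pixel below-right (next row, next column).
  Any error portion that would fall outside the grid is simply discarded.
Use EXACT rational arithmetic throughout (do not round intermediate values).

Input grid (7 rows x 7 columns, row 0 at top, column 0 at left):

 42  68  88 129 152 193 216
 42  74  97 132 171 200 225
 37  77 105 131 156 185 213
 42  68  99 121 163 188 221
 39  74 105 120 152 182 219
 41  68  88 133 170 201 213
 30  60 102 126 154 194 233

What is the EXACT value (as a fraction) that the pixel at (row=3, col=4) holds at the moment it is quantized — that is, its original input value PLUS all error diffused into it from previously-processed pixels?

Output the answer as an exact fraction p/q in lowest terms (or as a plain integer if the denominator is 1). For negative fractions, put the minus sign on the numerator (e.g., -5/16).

(0,0): OLD=42 → NEW=0, ERR=42
(0,1): OLD=691/8 → NEW=0, ERR=691/8
(0,2): OLD=16101/128 → NEW=0, ERR=16101/128
(0,3): OLD=376899/2048 → NEW=255, ERR=-145341/2048
(0,4): OLD=3963349/32768 → NEW=0, ERR=3963349/32768
(0,5): OLD=128931027/524288 → NEW=255, ERR=-4762413/524288
(0,6): OLD=1778602437/8388608 → NEW=255, ERR=-360492603/8388608
(1,0): OLD=9129/128 → NEW=0, ERR=9129/128
(1,1): OLD=162207/1024 → NEW=255, ERR=-98913/1024
(1,2): OLD=2822667/32768 → NEW=0, ERR=2822667/32768
(1,3): OLD=23337327/131072 → NEW=255, ERR=-10086033/131072
(1,4): OLD=1417616429/8388608 → NEW=255, ERR=-721478611/8388608
(1,5): OLD=10672670909/67108864 → NEW=255, ERR=-6440089411/67108864
(1,6): OLD=181481991539/1073741824 → NEW=255, ERR=-92322173581/1073741824
(2,0): OLD=674629/16384 → NEW=0, ERR=674629/16384
(2,1): OLD=44793927/524288 → NEW=0, ERR=44793927/524288
(2,2): OLD=1248498837/8388608 → NEW=255, ERR=-890596203/8388608
(2,3): OLD=3339492653/67108864 → NEW=0, ERR=3339492653/67108864
(2,4): OLD=68768355773/536870912 → NEW=255, ERR=-68133726787/536870912
(2,5): OLD=1339880688191/17179869184 → NEW=0, ERR=1339880688191/17179869184
(2,6): OLD=58893722220713/274877906944 → NEW=255, ERR=-11200144050007/274877906944
(3,0): OLD=594643957/8388608 → NEW=0, ERR=594643957/8388608
(3,1): OLD=7273224401/67108864 → NEW=0, ERR=7273224401/67108864
(3,2): OLD=68670631939/536870912 → NEW=0, ERR=68670631939/536870912
(3,3): OLD=348064219493/2147483648 → NEW=255, ERR=-199544110747/2147483648
(3,4): OLD=27603784527861/274877906944 → NEW=0, ERR=27603784527861/274877906944
Target (3,4): original=163, with diffused error = 27603784527861/274877906944

Answer: 27603784527861/274877906944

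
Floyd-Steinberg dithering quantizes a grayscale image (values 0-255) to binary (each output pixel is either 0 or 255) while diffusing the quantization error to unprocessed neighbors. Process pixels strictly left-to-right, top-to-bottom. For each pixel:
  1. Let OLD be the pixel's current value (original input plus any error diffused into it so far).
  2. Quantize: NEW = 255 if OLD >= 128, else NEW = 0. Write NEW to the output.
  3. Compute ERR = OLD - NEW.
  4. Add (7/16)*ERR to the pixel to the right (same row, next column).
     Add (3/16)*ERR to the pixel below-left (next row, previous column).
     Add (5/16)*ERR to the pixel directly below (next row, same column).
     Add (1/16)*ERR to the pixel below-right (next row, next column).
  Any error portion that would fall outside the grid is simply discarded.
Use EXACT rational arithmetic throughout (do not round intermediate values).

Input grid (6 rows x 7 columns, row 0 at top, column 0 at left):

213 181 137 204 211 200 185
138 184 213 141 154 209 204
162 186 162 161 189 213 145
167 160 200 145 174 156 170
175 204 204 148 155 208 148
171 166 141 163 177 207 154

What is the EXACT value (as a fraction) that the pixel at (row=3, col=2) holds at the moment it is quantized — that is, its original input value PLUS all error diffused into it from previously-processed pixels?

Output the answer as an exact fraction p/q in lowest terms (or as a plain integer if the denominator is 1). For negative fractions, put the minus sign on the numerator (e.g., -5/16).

(0,0): OLD=213 → NEW=255, ERR=-42
(0,1): OLD=1301/8 → NEW=255, ERR=-739/8
(0,2): OLD=12363/128 → NEW=0, ERR=12363/128
(0,3): OLD=504333/2048 → NEW=255, ERR=-17907/2048
(0,4): OLD=6788699/32768 → NEW=255, ERR=-1567141/32768
(0,5): OLD=93887613/524288 → NEW=255, ERR=-39805827/524288
(0,6): OLD=1273251691/8388608 → NEW=255, ERR=-865843349/8388608
(1,0): OLD=13767/128 → NEW=0, ERR=13767/128
(1,1): OLD=222897/1024 → NEW=255, ERR=-38223/1024
(1,2): OLD=7190597/32768 → NEW=255, ERR=-1165243/32768
(1,3): OLD=15699713/131072 → NEW=0, ERR=15699713/131072
(1,4): OLD=1482064643/8388608 → NEW=255, ERR=-657030397/8388608
(1,5): OLD=8634554035/67108864 → NEW=255, ERR=-8478206285/67108864
(1,6): OLD=119967008285/1073741824 → NEW=0, ERR=119967008285/1073741824
(2,0): OLD=3090219/16384 → NEW=255, ERR=-1087701/16384
(2,1): OLD=76202697/524288 → NEW=255, ERR=-57490743/524288
(2,2): OLD=1032126235/8388608 → NEW=0, ERR=1032126235/8388608
(2,3): OLD=15794226307/67108864 → NEW=255, ERR=-1318534013/67108864
(2,4): OLD=75014942483/536870912 → NEW=255, ERR=-61887140077/536870912
(2,5): OLD=2390436806353/17179869184 → NEW=255, ERR=-1990429835567/17179869184
(2,6): OLD=33351227511751/274877906944 → NEW=0, ERR=33351227511751/274877906944
(3,0): OLD=1054393147/8388608 → NEW=0, ERR=1054393147/8388608
(3,1): OLD=13397902431/67108864 → NEW=255, ERR=-3714857889/67108864
(3,2): OLD=109357495917/536870912 → NEW=255, ERR=-27544586643/536870912
Target (3,2): original=200, with diffused error = 109357495917/536870912

Answer: 109357495917/536870912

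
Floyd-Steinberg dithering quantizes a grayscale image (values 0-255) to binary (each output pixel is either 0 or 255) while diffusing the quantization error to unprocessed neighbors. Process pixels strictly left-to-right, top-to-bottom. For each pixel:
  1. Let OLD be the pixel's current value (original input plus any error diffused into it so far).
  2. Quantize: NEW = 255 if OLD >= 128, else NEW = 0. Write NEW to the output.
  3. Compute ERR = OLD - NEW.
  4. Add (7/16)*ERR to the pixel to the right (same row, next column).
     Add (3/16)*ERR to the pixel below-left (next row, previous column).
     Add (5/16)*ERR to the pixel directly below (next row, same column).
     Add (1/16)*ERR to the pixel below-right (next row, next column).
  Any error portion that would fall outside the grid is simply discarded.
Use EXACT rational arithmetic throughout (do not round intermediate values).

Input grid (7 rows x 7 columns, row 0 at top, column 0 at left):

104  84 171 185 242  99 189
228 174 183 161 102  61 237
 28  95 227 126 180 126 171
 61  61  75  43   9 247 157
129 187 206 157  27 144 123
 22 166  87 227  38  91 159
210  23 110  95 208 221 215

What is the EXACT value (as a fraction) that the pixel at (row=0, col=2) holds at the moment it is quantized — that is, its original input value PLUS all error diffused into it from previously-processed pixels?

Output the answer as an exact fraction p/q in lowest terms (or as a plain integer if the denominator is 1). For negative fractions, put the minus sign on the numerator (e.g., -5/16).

(0,0): OLD=104 → NEW=0, ERR=104
(0,1): OLD=259/2 → NEW=255, ERR=-251/2
(0,2): OLD=3715/32 → NEW=0, ERR=3715/32
Target (0,2): original=171, with diffused error = 3715/32

Answer: 3715/32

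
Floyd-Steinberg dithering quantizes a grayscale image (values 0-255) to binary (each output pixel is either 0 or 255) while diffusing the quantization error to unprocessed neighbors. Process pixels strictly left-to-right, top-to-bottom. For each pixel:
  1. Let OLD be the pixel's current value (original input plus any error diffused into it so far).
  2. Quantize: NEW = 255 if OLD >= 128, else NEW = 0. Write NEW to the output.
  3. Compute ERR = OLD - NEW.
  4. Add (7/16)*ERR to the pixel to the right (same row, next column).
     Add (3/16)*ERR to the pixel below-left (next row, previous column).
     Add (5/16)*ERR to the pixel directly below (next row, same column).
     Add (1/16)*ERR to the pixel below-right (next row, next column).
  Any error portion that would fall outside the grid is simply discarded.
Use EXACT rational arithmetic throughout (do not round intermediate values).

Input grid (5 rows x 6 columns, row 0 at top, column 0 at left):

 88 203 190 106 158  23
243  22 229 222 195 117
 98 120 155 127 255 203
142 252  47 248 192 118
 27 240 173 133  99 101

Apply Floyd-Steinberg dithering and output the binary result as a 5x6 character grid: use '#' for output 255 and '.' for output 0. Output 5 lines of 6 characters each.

Answer: .##.#.
#.###.
.#.###
##.##.
.##..#

Derivation:
(0,0): OLD=88 → NEW=0, ERR=88
(0,1): OLD=483/2 → NEW=255, ERR=-27/2
(0,2): OLD=5891/32 → NEW=255, ERR=-2269/32
(0,3): OLD=38389/512 → NEW=0, ERR=38389/512
(0,4): OLD=1563059/8192 → NEW=255, ERR=-525901/8192
(0,5): OLD=-666651/131072 → NEW=0, ERR=-666651/131072
(1,0): OLD=8575/32 → NEW=255, ERR=415/32
(1,1): OLD=4009/256 → NEW=0, ERR=4009/256
(1,2): OLD=1858829/8192 → NEW=255, ERR=-230131/8192
(1,3): OLD=7099905/32768 → NEW=255, ERR=-1255935/32768
(1,4): OLD=339534011/2097152 → NEW=255, ERR=-195239749/2097152
(1,5): OLD=2371227565/33554432 → NEW=0, ERR=2371227565/33554432
(2,0): OLD=430035/4096 → NEW=0, ERR=430035/4096
(2,1): OLD=21806417/131072 → NEW=255, ERR=-11616943/131072
(2,2): OLD=212310867/2097152 → NEW=0, ERR=212310867/2097152
(2,3): OLD=2350528475/16777216 → NEW=255, ERR=-1927661605/16777216
(2,4): OLD=100123245425/536870912 → NEW=255, ERR=-36778837135/536870912
(2,5): OLD=1626021691687/8589934592 → NEW=255, ERR=-564411629273/8589934592
(3,0): OLD=331750355/2097152 → NEW=255, ERR=-203023405/2097152
(3,1): OLD=3481154055/16777216 → NEW=255, ERR=-797036025/16777216
(3,2): OLD=4129847709/134217728 → NEW=0, ERR=4129847709/134217728
(3,3): OLD=1881528728415/8589934592 → NEW=255, ERR=-308904592545/8589934592
(3,4): OLD=9301721159215/68719476736 → NEW=255, ERR=-8221745408465/68719476736
(3,5): OLD=44905997894113/1099511627776 → NEW=0, ERR=44905997894113/1099511627776
(4,0): OLD=-3264286963/268435456 → NEW=0, ERR=-3264286963/268435456
(4,1): OLD=942971350713/4294967296 → NEW=255, ERR=-152245309767/4294967296
(4,2): OLD=21632259658363/137438953472 → NEW=255, ERR=-13414673476997/137438953472
(4,3): OLD=128753502849063/2199023255552 → NEW=0, ERR=128753502849063/2199023255552
(4,4): OLD=3259404503056567/35184372088832 → NEW=0, ERR=3259404503056567/35184372088832
(4,5): OLD=82649202830872481/562949953421312 → NEW=255, ERR=-60903035291562079/562949953421312
Row 0: .##.#.
Row 1: #.###.
Row 2: .#.###
Row 3: ##.##.
Row 4: .##..#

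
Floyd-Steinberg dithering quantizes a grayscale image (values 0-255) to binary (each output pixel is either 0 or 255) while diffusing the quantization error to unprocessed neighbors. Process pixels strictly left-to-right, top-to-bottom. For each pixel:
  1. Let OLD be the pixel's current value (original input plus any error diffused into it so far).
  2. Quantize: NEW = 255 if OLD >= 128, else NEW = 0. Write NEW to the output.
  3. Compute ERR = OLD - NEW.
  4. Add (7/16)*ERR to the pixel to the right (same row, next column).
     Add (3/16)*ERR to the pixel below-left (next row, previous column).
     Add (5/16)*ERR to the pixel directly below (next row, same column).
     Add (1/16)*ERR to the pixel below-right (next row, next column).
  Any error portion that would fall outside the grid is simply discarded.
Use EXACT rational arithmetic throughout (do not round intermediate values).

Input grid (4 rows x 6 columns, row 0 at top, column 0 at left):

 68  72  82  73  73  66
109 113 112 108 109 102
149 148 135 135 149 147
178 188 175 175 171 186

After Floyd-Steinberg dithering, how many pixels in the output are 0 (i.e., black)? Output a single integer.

Answer: 11

Derivation:
(0,0): OLD=68 → NEW=0, ERR=68
(0,1): OLD=407/4 → NEW=0, ERR=407/4
(0,2): OLD=8097/64 → NEW=0, ERR=8097/64
(0,3): OLD=131431/1024 → NEW=255, ERR=-129689/1024
(0,4): OLD=288209/16384 → NEW=0, ERR=288209/16384
(0,5): OLD=19318967/262144 → NEW=0, ERR=19318967/262144
(1,0): OLD=9557/64 → NEW=255, ERR=-6763/64
(1,1): OLD=64787/512 → NEW=0, ERR=64787/512
(1,2): OLD=3104911/16384 → NEW=255, ERR=-1073009/16384
(1,3): OLD=3340707/65536 → NEW=0, ERR=3340707/65536
(1,4): OLD=598532169/4194304 → NEW=255, ERR=-471015351/4194304
(1,5): OLD=5167295535/67108864 → NEW=0, ERR=5167295535/67108864
(2,0): OLD=1144449/8192 → NEW=255, ERR=-944511/8192
(2,1): OLD=30989723/262144 → NEW=0, ERR=30989723/262144
(2,2): OLD=770577809/4194304 → NEW=255, ERR=-298969711/4194304
(2,3): OLD=3174099273/33554432 → NEW=0, ERR=3174099273/33554432
(2,4): OLD=185666464091/1073741824 → NEW=255, ERR=-88137701029/1073741824
(2,5): OLD=2201280575789/17179869184 → NEW=255, ERR=-2179586066131/17179869184
(3,0): OLD=688433521/4194304 → NEW=255, ERR=-381113999/4194304
(3,1): OLD=5523673757/33554432 → NEW=255, ERR=-3032706403/33554432
(3,2): OLD=37126829351/268435456 → NEW=255, ERR=-31324211929/268435456
(3,3): OLD=2296305707765/17179869184 → NEW=255, ERR=-2084560934155/17179869184
(3,4): OLD=10223780047701/137438953472 → NEW=0, ERR=10223780047701/137438953472
(3,5): OLD=382119717489627/2199023255552 → NEW=255, ERR=-178631212676133/2199023255552
Output grid:
  Row 0: ...#..  (5 black, running=5)
  Row 1: #.#.#.  (3 black, running=8)
  Row 2: #.#.##  (2 black, running=10)
  Row 3: ####.#  (1 black, running=11)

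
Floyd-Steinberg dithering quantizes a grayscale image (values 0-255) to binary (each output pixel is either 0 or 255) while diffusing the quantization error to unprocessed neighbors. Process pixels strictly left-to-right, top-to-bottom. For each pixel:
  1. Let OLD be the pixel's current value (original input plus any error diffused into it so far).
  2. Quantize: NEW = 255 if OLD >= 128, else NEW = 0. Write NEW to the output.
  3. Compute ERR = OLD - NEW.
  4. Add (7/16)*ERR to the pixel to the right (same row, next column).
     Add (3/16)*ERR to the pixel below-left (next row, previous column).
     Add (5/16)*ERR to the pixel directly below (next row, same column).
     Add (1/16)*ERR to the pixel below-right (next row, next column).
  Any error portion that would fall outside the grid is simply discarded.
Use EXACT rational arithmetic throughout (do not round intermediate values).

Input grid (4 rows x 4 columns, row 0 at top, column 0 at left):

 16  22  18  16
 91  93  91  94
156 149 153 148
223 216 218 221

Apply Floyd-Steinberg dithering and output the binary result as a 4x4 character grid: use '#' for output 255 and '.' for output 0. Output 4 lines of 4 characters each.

(0,0): OLD=16 → NEW=0, ERR=16
(0,1): OLD=29 → NEW=0, ERR=29
(0,2): OLD=491/16 → NEW=0, ERR=491/16
(0,3): OLD=7533/256 → NEW=0, ERR=7533/256
(1,0): OLD=1623/16 → NEW=0, ERR=1623/16
(1,1): OLD=19609/128 → NEW=255, ERR=-13031/128
(1,2): OLD=259605/4096 → NEW=0, ERR=259605/4096
(1,3): OLD=8705955/65536 → NEW=255, ERR=-8005725/65536
(2,0): OLD=345315/2048 → NEW=255, ERR=-176925/2048
(2,1): OLD=6397257/65536 → NEW=0, ERR=6397257/65536
(2,2): OLD=24411535/131072 → NEW=255, ERR=-9011825/131072
(2,3): OLD=175545831/2097152 → NEW=0, ERR=175545831/2097152
(3,0): OLD=224716219/1048576 → NEW=255, ERR=-42670661/1048576
(3,1): OLD=3530095189/16777216 → NEW=255, ERR=-748094891/16777216
(3,2): OLD=53365494907/268435456 → NEW=255, ERR=-15085546373/268435456
(3,3): OLD=937482062045/4294967296 → NEW=255, ERR=-157734598435/4294967296
Row 0: ....
Row 1: .#.#
Row 2: #.#.
Row 3: ####

Answer: ....
.#.#
#.#.
####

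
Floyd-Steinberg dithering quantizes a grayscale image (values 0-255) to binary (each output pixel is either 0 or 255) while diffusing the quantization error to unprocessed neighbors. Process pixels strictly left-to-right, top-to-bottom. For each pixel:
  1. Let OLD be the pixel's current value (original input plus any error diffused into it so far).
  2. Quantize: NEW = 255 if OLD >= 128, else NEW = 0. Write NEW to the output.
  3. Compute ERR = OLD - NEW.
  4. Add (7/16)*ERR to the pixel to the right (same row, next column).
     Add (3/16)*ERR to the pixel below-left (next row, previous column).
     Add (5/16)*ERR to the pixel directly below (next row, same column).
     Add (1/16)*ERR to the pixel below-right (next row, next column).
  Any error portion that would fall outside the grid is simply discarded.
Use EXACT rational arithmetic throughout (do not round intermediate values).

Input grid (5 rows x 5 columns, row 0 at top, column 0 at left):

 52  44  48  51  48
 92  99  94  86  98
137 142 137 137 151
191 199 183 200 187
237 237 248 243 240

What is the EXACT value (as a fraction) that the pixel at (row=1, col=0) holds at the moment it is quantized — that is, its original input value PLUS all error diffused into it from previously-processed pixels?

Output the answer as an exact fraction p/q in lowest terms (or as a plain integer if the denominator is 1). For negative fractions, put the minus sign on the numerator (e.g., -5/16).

Answer: 7729/64

Derivation:
(0,0): OLD=52 → NEW=0, ERR=52
(0,1): OLD=267/4 → NEW=0, ERR=267/4
(0,2): OLD=4941/64 → NEW=0, ERR=4941/64
(0,3): OLD=86811/1024 → NEW=0, ERR=86811/1024
(0,4): OLD=1394109/16384 → NEW=0, ERR=1394109/16384
(1,0): OLD=7729/64 → NEW=0, ERR=7729/64
Target (1,0): original=92, with diffused error = 7729/64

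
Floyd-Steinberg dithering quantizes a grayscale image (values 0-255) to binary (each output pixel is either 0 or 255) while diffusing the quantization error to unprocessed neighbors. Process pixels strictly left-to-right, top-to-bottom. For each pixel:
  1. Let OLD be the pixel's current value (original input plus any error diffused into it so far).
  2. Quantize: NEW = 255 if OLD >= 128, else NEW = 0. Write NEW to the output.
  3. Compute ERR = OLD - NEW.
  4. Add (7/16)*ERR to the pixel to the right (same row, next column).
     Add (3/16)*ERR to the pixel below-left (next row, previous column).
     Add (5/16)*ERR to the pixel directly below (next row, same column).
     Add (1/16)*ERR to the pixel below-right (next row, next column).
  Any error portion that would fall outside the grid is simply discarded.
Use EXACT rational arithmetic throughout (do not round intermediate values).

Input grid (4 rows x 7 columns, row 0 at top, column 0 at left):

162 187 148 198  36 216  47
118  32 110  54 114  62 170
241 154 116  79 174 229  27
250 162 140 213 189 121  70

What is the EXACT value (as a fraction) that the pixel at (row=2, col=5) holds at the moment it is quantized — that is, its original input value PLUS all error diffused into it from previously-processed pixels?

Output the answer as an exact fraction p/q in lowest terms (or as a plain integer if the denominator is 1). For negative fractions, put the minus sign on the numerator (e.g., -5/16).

Answer: 9749131727945/34359738368

Derivation:
(0,0): OLD=162 → NEW=255, ERR=-93
(0,1): OLD=2341/16 → NEW=255, ERR=-1739/16
(0,2): OLD=25715/256 → NEW=0, ERR=25715/256
(0,3): OLD=991013/4096 → NEW=255, ERR=-53467/4096
(0,4): OLD=1985027/65536 → NEW=0, ERR=1985027/65536
(0,5): OLD=240387605/1048576 → NEW=255, ERR=-26999275/1048576
(0,6): OLD=599534227/16777216 → NEW=0, ERR=599534227/16777216
(1,0): OLD=17551/256 → NEW=0, ERR=17551/256
(1,1): OLD=84073/2048 → NEW=0, ERR=84073/2048
(1,2): OLD=9837597/65536 → NEW=255, ERR=-6874083/65536
(1,3): OLD=4191321/262144 → NEW=0, ERR=4191321/262144
(1,4): OLD=2094076395/16777216 → NEW=0, ERR=2094076395/16777216
(1,5): OLD=15724180315/134217728 → NEW=0, ERR=15724180315/134217728
(1,6): OLD=495666944245/2147483648 → NEW=255, ERR=-51941385995/2147483648
(2,0): OLD=8851347/32768 → NEW=255, ERR=495507/32768
(2,1): OLD=165740289/1048576 → NEW=255, ERR=-101646591/1048576
(2,2): OLD=778045507/16777216 → NEW=0, ERR=778045507/16777216
(2,3): OLD=16258203115/134217728 → NEW=0, ERR=16258203115/134217728
(2,4): OLD=310275564827/1073741824 → NEW=255, ERR=36471399707/1073741824
(2,5): OLD=9749131727945/34359738368 → NEW=255, ERR=987398444105/34359738368
Target (2,5): original=229, with diffused error = 9749131727945/34359738368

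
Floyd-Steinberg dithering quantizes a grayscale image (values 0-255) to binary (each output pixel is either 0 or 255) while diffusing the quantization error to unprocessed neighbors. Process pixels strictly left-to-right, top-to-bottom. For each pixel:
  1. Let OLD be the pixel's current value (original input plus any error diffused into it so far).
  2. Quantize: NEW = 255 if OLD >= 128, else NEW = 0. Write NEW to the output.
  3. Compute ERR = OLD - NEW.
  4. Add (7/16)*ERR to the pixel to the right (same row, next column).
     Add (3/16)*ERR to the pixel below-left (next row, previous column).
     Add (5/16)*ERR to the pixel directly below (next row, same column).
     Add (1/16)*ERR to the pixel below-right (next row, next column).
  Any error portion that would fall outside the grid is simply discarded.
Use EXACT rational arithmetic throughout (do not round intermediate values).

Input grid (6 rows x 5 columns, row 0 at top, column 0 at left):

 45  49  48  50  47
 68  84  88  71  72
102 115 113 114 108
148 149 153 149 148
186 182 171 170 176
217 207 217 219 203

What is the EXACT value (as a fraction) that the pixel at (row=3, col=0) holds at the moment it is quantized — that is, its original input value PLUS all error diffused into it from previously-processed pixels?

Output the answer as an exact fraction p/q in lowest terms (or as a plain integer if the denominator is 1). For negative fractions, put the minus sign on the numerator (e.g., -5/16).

(0,0): OLD=45 → NEW=0, ERR=45
(0,1): OLD=1099/16 → NEW=0, ERR=1099/16
(0,2): OLD=19981/256 → NEW=0, ERR=19981/256
(0,3): OLD=344667/4096 → NEW=0, ERR=344667/4096
(0,4): OLD=5492861/65536 → NEW=0, ERR=5492861/65536
(1,0): OLD=24305/256 → NEW=0, ERR=24305/256
(1,1): OLD=336791/2048 → NEW=255, ERR=-185449/2048
(1,2): OLD=6084707/65536 → NEW=0, ERR=6084707/65536
(1,3): OLD=41552231/262144 → NEW=255, ERR=-25294489/262144
(1,4): OLD=256844373/4194304 → NEW=0, ERR=256844373/4194304
(2,0): OLD=3758189/32768 → NEW=0, ERR=3758189/32768
(2,1): OLD=168005247/1048576 → NEW=255, ERR=-99381633/1048576
(2,2): OLD=1288446781/16777216 → NEW=0, ERR=1288446781/16777216
(2,3): OLD=36166350439/268435456 → NEW=255, ERR=-32284690841/268435456
(2,4): OLD=294152274705/4294967296 → NEW=0, ERR=294152274705/4294967296
(3,0): OLD=2786193309/16777216 → NEW=255, ERR=-1491996771/16777216
Target (3,0): original=148, with diffused error = 2786193309/16777216

Answer: 2786193309/16777216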